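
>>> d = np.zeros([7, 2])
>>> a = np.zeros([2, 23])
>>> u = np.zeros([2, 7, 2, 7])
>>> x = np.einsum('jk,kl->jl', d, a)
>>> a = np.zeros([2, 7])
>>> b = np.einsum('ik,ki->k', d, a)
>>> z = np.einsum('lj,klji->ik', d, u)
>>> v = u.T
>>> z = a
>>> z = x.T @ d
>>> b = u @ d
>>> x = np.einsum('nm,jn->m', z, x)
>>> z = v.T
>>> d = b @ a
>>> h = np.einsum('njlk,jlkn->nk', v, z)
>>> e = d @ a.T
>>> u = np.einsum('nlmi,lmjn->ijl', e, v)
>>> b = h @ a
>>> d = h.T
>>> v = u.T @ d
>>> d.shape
(2, 7)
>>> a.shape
(2, 7)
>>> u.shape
(2, 7, 7)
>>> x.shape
(2,)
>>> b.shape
(7, 7)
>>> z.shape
(2, 7, 2, 7)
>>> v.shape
(7, 7, 7)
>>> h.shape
(7, 2)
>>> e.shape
(2, 7, 2, 2)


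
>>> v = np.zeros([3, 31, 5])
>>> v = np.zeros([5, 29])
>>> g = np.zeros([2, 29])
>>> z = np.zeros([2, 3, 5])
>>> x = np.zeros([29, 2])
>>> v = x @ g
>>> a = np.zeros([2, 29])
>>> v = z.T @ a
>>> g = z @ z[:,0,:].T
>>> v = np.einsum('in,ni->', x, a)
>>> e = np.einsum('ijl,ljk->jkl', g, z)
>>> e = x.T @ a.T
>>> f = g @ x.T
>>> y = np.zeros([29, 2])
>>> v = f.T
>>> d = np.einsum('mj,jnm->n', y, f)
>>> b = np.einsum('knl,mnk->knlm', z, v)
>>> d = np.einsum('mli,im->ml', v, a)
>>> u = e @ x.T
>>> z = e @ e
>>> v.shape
(29, 3, 2)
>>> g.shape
(2, 3, 2)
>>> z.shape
(2, 2)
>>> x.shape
(29, 2)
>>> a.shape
(2, 29)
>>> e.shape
(2, 2)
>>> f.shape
(2, 3, 29)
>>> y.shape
(29, 2)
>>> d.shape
(29, 3)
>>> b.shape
(2, 3, 5, 29)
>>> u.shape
(2, 29)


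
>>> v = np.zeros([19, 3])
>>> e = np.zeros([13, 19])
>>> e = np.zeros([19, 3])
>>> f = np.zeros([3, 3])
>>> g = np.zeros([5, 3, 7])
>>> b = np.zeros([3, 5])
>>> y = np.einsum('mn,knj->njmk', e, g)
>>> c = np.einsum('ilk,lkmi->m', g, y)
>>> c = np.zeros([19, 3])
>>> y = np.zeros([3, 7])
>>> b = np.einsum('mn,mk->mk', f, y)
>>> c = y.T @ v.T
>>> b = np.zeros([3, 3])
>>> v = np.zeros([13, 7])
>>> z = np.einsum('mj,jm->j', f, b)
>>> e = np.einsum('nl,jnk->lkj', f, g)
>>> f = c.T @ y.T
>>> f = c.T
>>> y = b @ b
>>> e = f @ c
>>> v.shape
(13, 7)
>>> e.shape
(19, 19)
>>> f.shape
(19, 7)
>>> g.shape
(5, 3, 7)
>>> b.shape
(3, 3)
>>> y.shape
(3, 3)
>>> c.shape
(7, 19)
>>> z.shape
(3,)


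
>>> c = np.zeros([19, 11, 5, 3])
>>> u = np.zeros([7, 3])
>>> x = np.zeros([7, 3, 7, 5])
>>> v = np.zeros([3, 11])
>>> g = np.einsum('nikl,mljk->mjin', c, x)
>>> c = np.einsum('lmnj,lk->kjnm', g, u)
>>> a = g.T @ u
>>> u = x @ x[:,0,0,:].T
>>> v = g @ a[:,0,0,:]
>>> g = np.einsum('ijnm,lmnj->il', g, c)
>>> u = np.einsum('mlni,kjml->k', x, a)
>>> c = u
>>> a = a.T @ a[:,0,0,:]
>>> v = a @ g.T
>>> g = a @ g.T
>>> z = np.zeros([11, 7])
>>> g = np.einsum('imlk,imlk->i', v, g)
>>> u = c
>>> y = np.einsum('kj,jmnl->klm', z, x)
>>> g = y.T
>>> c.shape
(19,)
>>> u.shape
(19,)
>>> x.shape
(7, 3, 7, 5)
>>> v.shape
(3, 7, 11, 7)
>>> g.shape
(3, 5, 11)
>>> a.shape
(3, 7, 11, 3)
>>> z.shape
(11, 7)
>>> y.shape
(11, 5, 3)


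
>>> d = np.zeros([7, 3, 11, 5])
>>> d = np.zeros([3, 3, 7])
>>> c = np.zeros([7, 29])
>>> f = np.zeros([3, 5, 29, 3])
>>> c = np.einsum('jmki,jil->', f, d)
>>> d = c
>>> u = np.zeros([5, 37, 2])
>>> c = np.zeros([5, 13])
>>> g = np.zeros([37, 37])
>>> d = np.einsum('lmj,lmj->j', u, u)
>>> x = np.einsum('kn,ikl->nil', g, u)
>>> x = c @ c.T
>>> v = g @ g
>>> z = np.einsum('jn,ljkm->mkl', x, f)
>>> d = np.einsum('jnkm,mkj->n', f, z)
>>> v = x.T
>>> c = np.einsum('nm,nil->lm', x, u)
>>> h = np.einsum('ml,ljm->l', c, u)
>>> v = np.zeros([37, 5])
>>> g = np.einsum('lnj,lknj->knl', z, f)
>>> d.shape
(5,)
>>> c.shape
(2, 5)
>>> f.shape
(3, 5, 29, 3)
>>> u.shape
(5, 37, 2)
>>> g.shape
(5, 29, 3)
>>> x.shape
(5, 5)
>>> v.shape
(37, 5)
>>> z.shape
(3, 29, 3)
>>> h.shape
(5,)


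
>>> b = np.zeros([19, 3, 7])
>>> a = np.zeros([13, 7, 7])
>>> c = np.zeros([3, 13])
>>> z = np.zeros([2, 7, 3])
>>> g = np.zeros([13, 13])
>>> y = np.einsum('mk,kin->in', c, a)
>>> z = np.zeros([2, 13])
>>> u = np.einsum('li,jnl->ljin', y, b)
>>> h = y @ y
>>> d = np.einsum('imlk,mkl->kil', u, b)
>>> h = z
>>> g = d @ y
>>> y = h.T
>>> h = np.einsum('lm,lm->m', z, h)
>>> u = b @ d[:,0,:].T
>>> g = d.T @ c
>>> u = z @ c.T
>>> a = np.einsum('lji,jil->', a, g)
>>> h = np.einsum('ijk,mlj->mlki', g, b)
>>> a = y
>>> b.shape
(19, 3, 7)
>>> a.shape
(13, 2)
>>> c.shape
(3, 13)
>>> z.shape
(2, 13)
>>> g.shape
(7, 7, 13)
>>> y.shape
(13, 2)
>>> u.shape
(2, 3)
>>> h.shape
(19, 3, 13, 7)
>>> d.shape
(3, 7, 7)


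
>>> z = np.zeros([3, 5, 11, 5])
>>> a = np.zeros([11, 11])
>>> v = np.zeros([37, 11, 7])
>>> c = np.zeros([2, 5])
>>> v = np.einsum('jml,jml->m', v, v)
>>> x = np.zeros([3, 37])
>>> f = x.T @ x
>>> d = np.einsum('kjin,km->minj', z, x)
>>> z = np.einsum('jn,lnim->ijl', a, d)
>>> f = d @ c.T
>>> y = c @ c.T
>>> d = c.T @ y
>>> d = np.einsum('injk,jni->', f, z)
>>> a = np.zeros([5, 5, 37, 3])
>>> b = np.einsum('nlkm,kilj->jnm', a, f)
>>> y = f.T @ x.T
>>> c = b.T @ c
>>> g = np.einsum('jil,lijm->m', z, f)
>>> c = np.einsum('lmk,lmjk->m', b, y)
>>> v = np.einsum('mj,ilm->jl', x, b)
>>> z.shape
(5, 11, 37)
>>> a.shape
(5, 5, 37, 3)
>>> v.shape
(37, 5)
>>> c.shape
(5,)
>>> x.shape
(3, 37)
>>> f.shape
(37, 11, 5, 2)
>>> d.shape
()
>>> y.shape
(2, 5, 11, 3)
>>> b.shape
(2, 5, 3)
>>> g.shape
(2,)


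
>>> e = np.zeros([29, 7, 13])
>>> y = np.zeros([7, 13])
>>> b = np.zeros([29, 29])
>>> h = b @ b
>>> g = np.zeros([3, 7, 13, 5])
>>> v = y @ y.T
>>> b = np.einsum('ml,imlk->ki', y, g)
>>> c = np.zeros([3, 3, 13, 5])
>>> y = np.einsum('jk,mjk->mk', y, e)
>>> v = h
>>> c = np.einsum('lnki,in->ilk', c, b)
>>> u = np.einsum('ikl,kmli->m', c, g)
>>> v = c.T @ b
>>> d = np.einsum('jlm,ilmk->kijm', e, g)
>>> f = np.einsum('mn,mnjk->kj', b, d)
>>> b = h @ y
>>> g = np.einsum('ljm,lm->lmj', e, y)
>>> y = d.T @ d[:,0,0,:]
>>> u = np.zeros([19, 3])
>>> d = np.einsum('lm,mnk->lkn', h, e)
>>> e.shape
(29, 7, 13)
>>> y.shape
(13, 29, 3, 13)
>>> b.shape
(29, 13)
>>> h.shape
(29, 29)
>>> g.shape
(29, 13, 7)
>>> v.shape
(13, 3, 3)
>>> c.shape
(5, 3, 13)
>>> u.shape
(19, 3)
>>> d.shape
(29, 13, 7)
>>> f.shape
(13, 29)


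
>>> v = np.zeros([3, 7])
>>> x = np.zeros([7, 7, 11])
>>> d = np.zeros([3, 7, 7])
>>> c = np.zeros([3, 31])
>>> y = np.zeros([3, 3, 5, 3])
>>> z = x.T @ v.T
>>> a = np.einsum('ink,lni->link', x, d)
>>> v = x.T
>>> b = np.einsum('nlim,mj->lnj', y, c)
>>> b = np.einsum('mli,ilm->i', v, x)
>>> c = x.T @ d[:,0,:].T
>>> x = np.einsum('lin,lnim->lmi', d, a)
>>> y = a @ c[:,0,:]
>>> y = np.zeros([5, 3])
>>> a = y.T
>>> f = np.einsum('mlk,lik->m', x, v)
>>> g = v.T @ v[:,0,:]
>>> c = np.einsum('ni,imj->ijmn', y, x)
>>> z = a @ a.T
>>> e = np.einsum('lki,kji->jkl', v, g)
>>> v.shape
(11, 7, 7)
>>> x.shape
(3, 11, 7)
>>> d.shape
(3, 7, 7)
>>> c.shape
(3, 7, 11, 5)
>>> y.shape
(5, 3)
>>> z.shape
(3, 3)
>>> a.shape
(3, 5)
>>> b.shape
(7,)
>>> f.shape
(3,)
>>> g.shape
(7, 7, 7)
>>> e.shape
(7, 7, 11)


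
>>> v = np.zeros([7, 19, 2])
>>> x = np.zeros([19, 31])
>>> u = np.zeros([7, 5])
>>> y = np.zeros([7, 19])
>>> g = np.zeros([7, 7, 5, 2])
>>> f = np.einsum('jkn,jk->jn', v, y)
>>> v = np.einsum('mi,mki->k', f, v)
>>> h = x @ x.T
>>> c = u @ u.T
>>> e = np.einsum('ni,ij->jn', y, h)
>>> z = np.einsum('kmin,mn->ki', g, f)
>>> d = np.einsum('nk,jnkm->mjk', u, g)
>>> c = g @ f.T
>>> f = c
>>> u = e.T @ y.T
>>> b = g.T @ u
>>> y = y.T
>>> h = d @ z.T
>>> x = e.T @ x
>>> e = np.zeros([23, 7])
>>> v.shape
(19,)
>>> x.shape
(7, 31)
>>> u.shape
(7, 7)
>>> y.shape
(19, 7)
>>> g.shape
(7, 7, 5, 2)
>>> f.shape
(7, 7, 5, 7)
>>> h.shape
(2, 7, 7)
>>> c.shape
(7, 7, 5, 7)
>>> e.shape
(23, 7)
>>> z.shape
(7, 5)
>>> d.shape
(2, 7, 5)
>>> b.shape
(2, 5, 7, 7)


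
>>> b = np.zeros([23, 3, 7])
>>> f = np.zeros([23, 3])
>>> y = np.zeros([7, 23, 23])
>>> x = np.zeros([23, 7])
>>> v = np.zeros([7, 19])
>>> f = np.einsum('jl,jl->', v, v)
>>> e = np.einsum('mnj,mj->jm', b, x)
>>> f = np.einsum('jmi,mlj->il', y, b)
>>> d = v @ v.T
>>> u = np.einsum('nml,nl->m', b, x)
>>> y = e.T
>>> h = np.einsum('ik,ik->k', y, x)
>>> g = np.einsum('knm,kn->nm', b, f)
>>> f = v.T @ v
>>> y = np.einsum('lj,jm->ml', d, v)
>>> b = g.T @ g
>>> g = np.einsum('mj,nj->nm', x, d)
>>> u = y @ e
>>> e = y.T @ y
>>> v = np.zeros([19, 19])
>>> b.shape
(7, 7)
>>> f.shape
(19, 19)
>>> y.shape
(19, 7)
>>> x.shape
(23, 7)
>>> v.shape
(19, 19)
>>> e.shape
(7, 7)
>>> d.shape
(7, 7)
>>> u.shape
(19, 23)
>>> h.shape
(7,)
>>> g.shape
(7, 23)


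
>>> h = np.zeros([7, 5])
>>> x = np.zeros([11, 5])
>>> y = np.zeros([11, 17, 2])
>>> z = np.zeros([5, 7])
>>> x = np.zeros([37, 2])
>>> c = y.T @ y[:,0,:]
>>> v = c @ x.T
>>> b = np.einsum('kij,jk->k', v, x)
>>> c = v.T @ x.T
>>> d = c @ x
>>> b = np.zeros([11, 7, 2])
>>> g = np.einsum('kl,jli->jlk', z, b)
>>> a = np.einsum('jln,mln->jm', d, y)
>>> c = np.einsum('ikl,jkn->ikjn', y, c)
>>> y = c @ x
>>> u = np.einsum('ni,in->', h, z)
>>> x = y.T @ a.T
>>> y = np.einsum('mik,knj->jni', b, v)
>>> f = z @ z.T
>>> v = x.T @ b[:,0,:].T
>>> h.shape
(7, 5)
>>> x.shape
(2, 37, 17, 37)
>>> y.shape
(37, 17, 7)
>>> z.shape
(5, 7)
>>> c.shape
(11, 17, 37, 37)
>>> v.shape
(37, 17, 37, 11)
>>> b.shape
(11, 7, 2)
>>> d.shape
(37, 17, 2)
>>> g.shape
(11, 7, 5)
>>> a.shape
(37, 11)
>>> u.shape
()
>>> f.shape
(5, 5)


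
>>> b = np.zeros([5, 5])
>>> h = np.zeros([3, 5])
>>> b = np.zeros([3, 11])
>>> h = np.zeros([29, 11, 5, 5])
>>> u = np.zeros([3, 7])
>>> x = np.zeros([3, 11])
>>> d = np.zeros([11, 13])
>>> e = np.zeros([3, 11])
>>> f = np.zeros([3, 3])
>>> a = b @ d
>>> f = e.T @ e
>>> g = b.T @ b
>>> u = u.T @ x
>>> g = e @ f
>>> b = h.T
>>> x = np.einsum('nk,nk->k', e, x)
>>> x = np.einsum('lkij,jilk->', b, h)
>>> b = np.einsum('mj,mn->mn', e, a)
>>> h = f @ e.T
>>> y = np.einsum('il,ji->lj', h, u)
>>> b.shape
(3, 13)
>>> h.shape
(11, 3)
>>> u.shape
(7, 11)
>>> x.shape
()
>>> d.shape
(11, 13)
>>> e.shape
(3, 11)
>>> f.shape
(11, 11)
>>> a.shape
(3, 13)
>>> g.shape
(3, 11)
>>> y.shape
(3, 7)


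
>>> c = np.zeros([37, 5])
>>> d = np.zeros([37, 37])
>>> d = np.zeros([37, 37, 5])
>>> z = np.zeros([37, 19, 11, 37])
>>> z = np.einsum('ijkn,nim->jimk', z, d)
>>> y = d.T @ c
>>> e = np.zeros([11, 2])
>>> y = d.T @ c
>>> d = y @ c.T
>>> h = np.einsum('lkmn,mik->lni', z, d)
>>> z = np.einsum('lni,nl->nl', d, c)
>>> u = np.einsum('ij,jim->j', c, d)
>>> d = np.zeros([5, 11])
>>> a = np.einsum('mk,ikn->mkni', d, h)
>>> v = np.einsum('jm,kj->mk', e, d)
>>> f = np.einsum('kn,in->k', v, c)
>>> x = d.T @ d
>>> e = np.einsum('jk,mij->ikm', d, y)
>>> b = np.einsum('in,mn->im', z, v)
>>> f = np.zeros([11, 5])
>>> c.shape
(37, 5)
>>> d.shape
(5, 11)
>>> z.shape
(37, 5)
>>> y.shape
(5, 37, 5)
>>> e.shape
(37, 11, 5)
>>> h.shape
(19, 11, 37)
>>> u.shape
(5,)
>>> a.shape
(5, 11, 37, 19)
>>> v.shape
(2, 5)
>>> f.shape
(11, 5)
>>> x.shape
(11, 11)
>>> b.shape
(37, 2)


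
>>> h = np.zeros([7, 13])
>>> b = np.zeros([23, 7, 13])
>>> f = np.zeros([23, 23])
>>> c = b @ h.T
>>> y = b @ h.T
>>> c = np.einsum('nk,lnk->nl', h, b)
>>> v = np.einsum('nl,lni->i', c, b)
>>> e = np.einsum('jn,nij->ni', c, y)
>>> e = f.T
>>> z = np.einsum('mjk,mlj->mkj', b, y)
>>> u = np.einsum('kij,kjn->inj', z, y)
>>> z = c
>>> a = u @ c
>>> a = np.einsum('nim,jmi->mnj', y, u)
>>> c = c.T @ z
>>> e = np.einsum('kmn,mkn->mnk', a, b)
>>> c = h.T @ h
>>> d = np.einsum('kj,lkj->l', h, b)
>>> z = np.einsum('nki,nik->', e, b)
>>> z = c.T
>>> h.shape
(7, 13)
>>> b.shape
(23, 7, 13)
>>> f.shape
(23, 23)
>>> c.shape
(13, 13)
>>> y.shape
(23, 7, 7)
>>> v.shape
(13,)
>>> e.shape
(23, 13, 7)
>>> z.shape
(13, 13)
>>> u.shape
(13, 7, 7)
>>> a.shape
(7, 23, 13)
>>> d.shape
(23,)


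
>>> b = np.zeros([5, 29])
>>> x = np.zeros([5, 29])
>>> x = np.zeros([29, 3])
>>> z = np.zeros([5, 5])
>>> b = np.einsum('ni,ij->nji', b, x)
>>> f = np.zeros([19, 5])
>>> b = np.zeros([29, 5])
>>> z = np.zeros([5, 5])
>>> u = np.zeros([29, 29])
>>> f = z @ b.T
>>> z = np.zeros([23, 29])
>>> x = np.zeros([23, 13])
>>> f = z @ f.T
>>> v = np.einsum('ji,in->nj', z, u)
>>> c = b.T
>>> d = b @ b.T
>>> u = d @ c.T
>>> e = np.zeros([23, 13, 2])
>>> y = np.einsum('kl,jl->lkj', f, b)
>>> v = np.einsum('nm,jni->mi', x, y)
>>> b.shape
(29, 5)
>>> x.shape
(23, 13)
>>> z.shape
(23, 29)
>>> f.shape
(23, 5)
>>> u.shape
(29, 5)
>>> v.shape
(13, 29)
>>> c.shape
(5, 29)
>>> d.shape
(29, 29)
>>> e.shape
(23, 13, 2)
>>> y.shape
(5, 23, 29)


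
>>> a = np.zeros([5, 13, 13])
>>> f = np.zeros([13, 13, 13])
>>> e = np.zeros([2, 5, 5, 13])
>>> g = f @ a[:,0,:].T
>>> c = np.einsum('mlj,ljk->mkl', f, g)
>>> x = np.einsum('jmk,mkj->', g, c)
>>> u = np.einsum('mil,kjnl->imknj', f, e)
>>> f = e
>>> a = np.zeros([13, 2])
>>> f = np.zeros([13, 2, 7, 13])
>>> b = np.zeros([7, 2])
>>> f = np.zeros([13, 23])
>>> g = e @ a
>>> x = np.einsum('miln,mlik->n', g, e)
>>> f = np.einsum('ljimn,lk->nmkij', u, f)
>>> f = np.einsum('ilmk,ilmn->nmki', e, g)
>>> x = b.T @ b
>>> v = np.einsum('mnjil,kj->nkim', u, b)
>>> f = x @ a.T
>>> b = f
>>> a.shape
(13, 2)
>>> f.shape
(2, 13)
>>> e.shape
(2, 5, 5, 13)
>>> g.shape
(2, 5, 5, 2)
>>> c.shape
(13, 5, 13)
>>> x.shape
(2, 2)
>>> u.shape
(13, 13, 2, 5, 5)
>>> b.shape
(2, 13)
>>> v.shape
(13, 7, 5, 13)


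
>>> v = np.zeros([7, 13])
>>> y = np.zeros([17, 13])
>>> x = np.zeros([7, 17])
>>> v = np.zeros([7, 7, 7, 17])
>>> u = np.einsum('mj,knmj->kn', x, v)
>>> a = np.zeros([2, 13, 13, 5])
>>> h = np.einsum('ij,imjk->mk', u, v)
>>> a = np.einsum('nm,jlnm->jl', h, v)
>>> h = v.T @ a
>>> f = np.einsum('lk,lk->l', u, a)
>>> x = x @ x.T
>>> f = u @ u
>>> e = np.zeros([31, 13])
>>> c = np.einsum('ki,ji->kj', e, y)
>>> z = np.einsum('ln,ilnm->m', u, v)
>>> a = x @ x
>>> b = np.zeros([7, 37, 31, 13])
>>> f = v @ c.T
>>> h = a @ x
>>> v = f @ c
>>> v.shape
(7, 7, 7, 17)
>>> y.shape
(17, 13)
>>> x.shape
(7, 7)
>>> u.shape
(7, 7)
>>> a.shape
(7, 7)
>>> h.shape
(7, 7)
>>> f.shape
(7, 7, 7, 31)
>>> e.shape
(31, 13)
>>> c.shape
(31, 17)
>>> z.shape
(17,)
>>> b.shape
(7, 37, 31, 13)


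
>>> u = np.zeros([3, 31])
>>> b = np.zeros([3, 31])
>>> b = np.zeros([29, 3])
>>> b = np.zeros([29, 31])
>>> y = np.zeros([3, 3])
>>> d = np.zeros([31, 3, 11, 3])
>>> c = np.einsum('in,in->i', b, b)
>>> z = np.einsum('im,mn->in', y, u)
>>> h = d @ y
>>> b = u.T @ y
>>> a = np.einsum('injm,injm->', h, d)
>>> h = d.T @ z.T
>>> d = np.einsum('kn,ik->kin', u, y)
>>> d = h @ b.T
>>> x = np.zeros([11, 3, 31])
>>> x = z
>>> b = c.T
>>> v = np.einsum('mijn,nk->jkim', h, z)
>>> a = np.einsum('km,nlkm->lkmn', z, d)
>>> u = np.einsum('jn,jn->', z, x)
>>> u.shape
()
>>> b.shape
(29,)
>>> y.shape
(3, 3)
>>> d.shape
(3, 11, 3, 31)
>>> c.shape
(29,)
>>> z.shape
(3, 31)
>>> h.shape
(3, 11, 3, 3)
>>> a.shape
(11, 3, 31, 3)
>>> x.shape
(3, 31)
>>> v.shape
(3, 31, 11, 3)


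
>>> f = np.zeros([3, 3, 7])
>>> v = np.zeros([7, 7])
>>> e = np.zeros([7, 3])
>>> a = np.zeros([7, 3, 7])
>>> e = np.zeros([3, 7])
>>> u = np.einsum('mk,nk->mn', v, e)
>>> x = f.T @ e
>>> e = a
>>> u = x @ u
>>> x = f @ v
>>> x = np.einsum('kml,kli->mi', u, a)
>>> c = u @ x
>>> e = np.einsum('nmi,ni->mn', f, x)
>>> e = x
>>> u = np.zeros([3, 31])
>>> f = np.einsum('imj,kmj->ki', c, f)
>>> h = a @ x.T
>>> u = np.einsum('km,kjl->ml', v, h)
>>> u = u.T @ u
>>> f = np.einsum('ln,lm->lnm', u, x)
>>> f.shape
(3, 3, 7)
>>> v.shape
(7, 7)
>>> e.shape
(3, 7)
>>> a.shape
(7, 3, 7)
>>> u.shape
(3, 3)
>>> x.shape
(3, 7)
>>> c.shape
(7, 3, 7)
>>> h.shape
(7, 3, 3)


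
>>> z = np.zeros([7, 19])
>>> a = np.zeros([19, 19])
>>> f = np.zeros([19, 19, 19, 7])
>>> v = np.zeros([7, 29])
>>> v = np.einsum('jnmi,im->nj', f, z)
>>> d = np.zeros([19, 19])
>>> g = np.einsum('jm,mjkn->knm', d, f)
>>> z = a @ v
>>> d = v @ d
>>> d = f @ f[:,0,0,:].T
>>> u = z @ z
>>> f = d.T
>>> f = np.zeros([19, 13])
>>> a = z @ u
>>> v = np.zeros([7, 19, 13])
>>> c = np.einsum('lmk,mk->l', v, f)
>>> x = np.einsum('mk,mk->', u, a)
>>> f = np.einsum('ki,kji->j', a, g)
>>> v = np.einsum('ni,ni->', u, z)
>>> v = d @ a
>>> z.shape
(19, 19)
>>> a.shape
(19, 19)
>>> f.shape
(7,)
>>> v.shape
(19, 19, 19, 19)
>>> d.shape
(19, 19, 19, 19)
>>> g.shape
(19, 7, 19)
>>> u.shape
(19, 19)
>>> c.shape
(7,)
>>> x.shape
()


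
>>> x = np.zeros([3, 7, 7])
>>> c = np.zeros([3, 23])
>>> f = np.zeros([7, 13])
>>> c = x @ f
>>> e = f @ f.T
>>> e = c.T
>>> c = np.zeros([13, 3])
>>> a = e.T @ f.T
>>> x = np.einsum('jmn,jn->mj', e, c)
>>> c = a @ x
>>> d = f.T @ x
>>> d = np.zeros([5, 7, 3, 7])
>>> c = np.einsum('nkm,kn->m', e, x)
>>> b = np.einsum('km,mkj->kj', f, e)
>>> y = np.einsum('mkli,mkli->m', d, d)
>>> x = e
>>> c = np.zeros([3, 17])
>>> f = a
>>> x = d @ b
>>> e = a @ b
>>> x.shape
(5, 7, 3, 3)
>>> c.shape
(3, 17)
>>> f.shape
(3, 7, 7)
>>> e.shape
(3, 7, 3)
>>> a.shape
(3, 7, 7)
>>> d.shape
(5, 7, 3, 7)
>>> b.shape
(7, 3)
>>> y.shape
(5,)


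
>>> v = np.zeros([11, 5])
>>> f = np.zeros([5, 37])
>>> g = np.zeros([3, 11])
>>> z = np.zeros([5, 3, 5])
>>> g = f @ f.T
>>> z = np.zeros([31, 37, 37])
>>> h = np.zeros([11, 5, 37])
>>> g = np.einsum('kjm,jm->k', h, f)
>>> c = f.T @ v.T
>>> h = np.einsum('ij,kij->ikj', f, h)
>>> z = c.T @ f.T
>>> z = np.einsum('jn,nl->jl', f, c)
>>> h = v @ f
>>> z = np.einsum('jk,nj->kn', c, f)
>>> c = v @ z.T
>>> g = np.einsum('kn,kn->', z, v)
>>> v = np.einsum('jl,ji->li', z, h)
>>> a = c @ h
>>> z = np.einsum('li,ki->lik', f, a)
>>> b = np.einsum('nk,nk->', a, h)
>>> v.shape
(5, 37)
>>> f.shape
(5, 37)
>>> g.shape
()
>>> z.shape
(5, 37, 11)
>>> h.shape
(11, 37)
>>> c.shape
(11, 11)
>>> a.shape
(11, 37)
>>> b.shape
()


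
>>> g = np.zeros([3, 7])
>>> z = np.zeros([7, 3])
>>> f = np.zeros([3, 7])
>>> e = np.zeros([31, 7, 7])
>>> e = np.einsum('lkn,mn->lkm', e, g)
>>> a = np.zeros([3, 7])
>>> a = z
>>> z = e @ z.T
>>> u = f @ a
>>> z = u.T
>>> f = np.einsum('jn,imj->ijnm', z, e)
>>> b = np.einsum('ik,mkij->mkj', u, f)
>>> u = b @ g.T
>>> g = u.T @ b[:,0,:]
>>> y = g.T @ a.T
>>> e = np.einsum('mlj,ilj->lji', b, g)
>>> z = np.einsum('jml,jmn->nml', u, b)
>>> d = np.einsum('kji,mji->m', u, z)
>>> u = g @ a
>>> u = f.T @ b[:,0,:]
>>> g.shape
(3, 3, 7)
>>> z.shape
(7, 3, 3)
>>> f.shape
(31, 3, 3, 7)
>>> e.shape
(3, 7, 3)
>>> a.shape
(7, 3)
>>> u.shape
(7, 3, 3, 7)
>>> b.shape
(31, 3, 7)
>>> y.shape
(7, 3, 7)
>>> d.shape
(7,)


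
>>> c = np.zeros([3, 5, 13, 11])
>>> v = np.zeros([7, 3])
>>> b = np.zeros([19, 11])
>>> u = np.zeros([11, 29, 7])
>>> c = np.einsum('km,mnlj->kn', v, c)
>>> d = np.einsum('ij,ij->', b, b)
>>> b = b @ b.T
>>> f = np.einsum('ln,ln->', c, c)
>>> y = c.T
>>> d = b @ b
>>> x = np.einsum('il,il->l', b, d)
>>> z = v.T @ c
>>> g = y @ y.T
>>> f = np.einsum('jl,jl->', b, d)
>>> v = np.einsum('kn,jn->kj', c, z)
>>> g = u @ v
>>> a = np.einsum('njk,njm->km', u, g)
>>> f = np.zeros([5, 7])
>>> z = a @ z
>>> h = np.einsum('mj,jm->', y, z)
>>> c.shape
(7, 5)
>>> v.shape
(7, 3)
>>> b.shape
(19, 19)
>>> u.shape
(11, 29, 7)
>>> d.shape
(19, 19)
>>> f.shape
(5, 7)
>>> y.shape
(5, 7)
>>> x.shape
(19,)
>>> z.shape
(7, 5)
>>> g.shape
(11, 29, 3)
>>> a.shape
(7, 3)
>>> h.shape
()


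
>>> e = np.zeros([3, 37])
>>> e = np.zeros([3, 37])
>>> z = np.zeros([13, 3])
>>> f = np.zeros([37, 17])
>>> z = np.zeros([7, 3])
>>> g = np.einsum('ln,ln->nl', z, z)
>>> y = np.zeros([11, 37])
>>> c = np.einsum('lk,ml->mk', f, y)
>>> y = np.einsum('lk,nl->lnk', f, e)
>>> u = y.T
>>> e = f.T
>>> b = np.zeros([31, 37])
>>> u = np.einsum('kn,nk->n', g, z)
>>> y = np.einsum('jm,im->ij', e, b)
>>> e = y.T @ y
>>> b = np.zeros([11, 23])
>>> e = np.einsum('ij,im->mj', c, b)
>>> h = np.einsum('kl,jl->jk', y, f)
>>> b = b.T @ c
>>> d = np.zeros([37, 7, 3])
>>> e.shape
(23, 17)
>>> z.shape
(7, 3)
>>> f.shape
(37, 17)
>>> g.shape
(3, 7)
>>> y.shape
(31, 17)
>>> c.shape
(11, 17)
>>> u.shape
(7,)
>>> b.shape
(23, 17)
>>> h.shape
(37, 31)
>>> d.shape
(37, 7, 3)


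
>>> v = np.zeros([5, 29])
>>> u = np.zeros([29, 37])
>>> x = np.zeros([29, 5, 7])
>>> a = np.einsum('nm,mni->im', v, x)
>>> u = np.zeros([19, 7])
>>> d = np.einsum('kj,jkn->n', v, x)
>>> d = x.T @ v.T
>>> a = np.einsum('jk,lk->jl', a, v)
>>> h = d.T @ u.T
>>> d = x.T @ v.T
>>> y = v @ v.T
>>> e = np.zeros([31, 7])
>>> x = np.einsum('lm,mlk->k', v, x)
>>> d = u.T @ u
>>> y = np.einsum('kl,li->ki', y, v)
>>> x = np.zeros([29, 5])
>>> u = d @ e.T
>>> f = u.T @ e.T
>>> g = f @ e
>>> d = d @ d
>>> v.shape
(5, 29)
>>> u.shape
(7, 31)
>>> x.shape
(29, 5)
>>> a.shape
(7, 5)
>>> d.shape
(7, 7)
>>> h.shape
(5, 5, 19)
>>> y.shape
(5, 29)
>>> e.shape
(31, 7)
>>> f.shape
(31, 31)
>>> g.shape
(31, 7)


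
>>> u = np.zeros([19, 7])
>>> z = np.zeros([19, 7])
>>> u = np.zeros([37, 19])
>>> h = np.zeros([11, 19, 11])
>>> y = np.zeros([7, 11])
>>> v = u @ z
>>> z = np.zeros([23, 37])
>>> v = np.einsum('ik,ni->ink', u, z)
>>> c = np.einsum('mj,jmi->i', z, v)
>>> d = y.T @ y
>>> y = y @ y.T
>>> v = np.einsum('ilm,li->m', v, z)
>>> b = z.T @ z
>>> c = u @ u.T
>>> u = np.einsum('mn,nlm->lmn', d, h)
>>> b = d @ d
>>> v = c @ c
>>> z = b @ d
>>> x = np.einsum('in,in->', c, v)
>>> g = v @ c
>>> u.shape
(19, 11, 11)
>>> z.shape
(11, 11)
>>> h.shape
(11, 19, 11)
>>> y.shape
(7, 7)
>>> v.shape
(37, 37)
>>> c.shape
(37, 37)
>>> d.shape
(11, 11)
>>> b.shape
(11, 11)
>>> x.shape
()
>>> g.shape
(37, 37)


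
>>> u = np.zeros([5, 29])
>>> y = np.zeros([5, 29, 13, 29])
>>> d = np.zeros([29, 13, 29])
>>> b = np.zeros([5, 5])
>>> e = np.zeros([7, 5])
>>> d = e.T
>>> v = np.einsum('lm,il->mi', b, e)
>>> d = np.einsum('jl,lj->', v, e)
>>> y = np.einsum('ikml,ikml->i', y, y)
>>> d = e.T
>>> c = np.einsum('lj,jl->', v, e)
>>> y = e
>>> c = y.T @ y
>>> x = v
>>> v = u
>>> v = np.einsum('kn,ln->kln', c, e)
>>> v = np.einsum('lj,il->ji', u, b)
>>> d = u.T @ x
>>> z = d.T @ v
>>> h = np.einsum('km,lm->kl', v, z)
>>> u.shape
(5, 29)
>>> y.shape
(7, 5)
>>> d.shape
(29, 7)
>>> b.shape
(5, 5)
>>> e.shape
(7, 5)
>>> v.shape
(29, 5)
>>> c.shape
(5, 5)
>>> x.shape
(5, 7)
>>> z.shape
(7, 5)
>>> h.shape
(29, 7)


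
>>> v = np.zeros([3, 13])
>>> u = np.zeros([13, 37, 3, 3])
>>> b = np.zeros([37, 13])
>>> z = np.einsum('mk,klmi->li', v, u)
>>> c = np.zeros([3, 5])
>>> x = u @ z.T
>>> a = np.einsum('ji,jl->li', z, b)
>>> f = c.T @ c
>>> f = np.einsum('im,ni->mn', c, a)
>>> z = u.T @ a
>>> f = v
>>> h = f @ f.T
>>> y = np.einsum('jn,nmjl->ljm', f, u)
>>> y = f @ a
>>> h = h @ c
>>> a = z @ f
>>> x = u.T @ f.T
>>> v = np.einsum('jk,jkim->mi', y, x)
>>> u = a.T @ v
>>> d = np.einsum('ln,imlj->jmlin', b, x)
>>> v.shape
(3, 37)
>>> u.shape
(13, 37, 3, 37)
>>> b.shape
(37, 13)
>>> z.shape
(3, 3, 37, 3)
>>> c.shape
(3, 5)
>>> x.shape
(3, 3, 37, 3)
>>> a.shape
(3, 3, 37, 13)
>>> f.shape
(3, 13)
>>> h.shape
(3, 5)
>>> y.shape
(3, 3)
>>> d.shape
(3, 3, 37, 3, 13)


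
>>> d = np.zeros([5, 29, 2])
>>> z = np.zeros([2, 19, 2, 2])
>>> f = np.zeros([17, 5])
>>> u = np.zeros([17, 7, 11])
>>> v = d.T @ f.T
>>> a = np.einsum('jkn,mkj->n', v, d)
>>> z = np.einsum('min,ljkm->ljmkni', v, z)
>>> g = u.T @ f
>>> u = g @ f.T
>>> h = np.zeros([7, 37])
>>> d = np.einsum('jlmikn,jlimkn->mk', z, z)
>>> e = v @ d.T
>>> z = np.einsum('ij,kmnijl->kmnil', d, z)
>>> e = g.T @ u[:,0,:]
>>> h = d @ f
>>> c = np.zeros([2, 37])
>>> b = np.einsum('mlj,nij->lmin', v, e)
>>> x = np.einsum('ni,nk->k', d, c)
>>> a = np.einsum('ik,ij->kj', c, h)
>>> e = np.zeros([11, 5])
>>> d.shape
(2, 17)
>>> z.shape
(2, 19, 2, 2, 29)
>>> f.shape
(17, 5)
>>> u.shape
(11, 7, 17)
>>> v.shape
(2, 29, 17)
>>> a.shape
(37, 5)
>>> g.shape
(11, 7, 5)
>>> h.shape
(2, 5)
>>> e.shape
(11, 5)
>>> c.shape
(2, 37)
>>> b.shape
(29, 2, 7, 5)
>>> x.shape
(37,)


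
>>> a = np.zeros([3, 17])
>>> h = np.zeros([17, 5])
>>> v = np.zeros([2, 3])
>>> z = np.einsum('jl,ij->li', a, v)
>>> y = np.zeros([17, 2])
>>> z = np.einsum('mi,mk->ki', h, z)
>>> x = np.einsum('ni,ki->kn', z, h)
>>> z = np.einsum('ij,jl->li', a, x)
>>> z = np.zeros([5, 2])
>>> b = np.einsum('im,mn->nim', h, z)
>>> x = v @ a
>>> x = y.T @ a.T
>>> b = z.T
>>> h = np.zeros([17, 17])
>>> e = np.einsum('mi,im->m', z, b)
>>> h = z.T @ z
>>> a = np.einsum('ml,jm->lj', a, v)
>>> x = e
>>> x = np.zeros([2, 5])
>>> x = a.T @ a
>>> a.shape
(17, 2)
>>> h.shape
(2, 2)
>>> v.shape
(2, 3)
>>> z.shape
(5, 2)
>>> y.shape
(17, 2)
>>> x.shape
(2, 2)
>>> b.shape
(2, 5)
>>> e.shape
(5,)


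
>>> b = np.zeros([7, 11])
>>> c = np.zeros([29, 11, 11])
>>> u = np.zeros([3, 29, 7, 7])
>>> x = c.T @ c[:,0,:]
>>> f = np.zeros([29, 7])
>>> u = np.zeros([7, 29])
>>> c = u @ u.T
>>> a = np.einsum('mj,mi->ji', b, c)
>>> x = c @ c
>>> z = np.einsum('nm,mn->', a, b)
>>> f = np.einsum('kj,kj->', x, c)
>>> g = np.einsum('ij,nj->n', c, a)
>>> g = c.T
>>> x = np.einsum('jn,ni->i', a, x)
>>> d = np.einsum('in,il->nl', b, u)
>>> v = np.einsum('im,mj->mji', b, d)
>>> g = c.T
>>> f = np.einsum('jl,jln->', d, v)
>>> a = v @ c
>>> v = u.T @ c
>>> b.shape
(7, 11)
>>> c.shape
(7, 7)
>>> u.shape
(7, 29)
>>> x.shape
(7,)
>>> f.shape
()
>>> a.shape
(11, 29, 7)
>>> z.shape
()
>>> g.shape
(7, 7)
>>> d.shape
(11, 29)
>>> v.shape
(29, 7)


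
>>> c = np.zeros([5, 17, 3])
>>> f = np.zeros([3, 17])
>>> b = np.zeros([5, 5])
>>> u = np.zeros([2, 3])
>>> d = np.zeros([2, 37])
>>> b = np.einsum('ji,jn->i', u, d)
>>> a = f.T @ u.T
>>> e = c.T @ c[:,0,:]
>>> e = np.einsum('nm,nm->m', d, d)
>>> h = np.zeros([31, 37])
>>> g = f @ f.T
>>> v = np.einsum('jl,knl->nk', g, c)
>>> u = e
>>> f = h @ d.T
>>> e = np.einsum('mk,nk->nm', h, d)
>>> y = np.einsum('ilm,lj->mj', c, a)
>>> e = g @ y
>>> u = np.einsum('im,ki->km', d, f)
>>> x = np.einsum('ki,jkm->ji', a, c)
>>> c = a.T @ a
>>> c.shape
(2, 2)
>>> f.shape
(31, 2)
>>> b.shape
(3,)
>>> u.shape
(31, 37)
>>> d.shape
(2, 37)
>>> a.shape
(17, 2)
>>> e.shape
(3, 2)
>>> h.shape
(31, 37)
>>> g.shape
(3, 3)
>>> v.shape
(17, 5)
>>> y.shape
(3, 2)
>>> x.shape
(5, 2)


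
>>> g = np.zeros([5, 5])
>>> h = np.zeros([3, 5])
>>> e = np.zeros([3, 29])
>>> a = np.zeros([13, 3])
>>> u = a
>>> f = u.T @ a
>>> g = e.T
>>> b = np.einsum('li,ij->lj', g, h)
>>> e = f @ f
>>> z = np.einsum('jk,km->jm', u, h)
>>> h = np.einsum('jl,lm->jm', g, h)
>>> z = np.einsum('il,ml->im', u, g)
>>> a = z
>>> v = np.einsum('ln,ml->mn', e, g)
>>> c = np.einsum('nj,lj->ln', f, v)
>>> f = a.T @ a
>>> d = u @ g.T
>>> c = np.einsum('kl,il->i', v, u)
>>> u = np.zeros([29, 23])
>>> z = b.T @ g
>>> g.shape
(29, 3)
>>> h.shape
(29, 5)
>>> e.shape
(3, 3)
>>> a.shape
(13, 29)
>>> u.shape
(29, 23)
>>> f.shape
(29, 29)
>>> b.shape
(29, 5)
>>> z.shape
(5, 3)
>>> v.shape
(29, 3)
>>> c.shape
(13,)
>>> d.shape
(13, 29)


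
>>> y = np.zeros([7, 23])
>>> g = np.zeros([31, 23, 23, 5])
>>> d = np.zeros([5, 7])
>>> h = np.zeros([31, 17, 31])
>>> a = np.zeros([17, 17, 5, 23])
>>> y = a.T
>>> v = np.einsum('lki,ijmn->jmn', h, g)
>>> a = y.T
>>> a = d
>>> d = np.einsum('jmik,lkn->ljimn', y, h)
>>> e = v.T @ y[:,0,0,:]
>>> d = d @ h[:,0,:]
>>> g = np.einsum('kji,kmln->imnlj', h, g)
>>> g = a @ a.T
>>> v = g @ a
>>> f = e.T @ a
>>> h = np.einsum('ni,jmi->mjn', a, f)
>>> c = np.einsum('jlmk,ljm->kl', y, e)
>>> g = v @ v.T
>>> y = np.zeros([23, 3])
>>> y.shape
(23, 3)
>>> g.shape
(5, 5)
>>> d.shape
(31, 23, 17, 5, 31)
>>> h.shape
(23, 17, 5)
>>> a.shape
(5, 7)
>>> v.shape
(5, 7)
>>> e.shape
(5, 23, 17)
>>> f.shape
(17, 23, 7)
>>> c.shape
(17, 5)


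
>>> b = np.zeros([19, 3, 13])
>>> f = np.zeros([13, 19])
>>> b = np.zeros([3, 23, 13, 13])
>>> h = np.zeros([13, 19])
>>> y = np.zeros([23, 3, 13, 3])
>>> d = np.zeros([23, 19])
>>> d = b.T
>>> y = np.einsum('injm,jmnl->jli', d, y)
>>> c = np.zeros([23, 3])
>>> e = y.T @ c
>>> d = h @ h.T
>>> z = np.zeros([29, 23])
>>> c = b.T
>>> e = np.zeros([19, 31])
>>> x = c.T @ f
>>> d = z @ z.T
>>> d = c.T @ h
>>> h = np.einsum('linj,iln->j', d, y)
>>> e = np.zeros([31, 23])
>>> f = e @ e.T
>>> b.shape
(3, 23, 13, 13)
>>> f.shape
(31, 31)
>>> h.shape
(19,)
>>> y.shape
(23, 3, 13)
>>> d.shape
(3, 23, 13, 19)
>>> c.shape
(13, 13, 23, 3)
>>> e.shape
(31, 23)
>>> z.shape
(29, 23)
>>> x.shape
(3, 23, 13, 19)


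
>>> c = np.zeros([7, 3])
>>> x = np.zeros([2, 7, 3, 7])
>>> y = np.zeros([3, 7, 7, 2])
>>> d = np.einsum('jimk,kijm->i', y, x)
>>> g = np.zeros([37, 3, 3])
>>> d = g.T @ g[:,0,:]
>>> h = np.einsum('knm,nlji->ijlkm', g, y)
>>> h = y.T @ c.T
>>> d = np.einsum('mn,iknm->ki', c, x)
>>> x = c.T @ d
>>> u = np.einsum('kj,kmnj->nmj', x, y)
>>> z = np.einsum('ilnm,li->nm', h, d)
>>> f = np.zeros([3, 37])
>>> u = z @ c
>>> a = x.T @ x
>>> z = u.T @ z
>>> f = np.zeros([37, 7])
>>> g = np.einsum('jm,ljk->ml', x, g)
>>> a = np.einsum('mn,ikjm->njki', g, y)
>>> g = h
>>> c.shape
(7, 3)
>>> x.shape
(3, 2)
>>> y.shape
(3, 7, 7, 2)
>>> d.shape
(7, 2)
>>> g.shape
(2, 7, 7, 7)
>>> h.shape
(2, 7, 7, 7)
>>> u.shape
(7, 3)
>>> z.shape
(3, 7)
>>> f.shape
(37, 7)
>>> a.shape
(37, 7, 7, 3)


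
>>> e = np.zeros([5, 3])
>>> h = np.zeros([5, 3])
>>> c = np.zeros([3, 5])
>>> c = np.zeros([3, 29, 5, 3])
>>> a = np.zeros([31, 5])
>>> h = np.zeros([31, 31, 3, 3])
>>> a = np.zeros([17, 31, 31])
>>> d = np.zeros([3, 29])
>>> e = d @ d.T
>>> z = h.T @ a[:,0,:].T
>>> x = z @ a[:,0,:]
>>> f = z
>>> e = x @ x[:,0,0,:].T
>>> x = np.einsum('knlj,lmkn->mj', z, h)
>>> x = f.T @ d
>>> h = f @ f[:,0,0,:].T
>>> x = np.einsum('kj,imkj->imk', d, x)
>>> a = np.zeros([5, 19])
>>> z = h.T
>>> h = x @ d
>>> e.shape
(3, 3, 31, 3)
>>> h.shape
(17, 31, 29)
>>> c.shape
(3, 29, 5, 3)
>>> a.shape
(5, 19)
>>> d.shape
(3, 29)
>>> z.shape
(3, 31, 3, 3)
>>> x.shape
(17, 31, 3)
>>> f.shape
(3, 3, 31, 17)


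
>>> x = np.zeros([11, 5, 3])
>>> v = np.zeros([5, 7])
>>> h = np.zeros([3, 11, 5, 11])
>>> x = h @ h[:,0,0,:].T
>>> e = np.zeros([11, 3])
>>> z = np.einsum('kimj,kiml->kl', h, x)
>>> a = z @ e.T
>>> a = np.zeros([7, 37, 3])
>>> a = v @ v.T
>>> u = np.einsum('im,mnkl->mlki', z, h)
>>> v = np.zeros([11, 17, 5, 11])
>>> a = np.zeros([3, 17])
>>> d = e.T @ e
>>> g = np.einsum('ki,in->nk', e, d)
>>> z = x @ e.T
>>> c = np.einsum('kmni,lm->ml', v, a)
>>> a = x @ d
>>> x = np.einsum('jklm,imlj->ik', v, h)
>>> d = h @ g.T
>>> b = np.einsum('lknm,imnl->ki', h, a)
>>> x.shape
(3, 17)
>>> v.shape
(11, 17, 5, 11)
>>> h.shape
(3, 11, 5, 11)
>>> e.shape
(11, 3)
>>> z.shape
(3, 11, 5, 11)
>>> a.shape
(3, 11, 5, 3)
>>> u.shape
(3, 11, 5, 3)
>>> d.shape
(3, 11, 5, 3)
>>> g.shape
(3, 11)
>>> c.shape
(17, 3)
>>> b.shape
(11, 3)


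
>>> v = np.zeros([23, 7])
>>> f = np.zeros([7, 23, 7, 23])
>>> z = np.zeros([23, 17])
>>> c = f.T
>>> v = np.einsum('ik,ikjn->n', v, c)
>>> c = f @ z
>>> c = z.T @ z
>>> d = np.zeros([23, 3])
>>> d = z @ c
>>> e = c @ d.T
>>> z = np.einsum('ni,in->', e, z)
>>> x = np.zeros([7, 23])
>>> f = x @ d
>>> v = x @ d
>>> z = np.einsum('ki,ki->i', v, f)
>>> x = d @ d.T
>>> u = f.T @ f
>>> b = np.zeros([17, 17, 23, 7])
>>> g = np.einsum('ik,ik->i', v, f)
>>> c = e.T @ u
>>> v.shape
(7, 17)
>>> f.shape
(7, 17)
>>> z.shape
(17,)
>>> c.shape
(23, 17)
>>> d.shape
(23, 17)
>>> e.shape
(17, 23)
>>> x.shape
(23, 23)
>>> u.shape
(17, 17)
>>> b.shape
(17, 17, 23, 7)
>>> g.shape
(7,)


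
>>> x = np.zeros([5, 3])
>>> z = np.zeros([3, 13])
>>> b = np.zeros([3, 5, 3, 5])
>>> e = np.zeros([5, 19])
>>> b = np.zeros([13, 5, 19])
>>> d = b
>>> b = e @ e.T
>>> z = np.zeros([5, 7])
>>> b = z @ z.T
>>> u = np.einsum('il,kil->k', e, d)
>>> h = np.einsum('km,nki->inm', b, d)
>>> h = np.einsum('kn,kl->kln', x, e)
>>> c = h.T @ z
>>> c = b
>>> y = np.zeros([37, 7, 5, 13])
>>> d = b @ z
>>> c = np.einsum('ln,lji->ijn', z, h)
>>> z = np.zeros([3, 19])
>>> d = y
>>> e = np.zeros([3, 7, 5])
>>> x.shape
(5, 3)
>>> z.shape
(3, 19)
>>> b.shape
(5, 5)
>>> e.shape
(3, 7, 5)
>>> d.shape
(37, 7, 5, 13)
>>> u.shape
(13,)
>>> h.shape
(5, 19, 3)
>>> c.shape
(3, 19, 7)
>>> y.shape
(37, 7, 5, 13)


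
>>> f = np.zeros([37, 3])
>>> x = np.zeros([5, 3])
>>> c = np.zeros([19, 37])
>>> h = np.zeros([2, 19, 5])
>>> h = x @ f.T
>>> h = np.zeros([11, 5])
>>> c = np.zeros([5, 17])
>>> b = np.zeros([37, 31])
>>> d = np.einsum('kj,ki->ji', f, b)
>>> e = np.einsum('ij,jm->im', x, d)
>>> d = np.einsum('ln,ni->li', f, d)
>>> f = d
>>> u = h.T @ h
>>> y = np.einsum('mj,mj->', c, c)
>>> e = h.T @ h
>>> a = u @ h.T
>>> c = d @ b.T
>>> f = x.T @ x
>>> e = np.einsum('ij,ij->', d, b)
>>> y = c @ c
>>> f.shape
(3, 3)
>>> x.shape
(5, 3)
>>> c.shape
(37, 37)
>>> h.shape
(11, 5)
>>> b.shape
(37, 31)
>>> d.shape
(37, 31)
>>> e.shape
()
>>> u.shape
(5, 5)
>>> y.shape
(37, 37)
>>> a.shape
(5, 11)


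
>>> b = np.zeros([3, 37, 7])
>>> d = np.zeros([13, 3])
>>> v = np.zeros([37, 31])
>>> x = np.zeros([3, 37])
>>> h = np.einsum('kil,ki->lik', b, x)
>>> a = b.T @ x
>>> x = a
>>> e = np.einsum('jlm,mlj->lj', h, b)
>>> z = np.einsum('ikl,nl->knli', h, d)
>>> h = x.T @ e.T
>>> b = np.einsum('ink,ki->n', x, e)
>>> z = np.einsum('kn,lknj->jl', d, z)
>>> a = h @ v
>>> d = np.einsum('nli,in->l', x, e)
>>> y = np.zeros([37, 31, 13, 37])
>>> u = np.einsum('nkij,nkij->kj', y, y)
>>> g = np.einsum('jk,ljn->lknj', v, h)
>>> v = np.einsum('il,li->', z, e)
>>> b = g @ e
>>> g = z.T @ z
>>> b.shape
(37, 31, 37, 7)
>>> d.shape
(37,)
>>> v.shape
()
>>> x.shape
(7, 37, 37)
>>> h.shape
(37, 37, 37)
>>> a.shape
(37, 37, 31)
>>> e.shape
(37, 7)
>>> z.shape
(7, 37)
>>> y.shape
(37, 31, 13, 37)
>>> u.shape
(31, 37)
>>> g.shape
(37, 37)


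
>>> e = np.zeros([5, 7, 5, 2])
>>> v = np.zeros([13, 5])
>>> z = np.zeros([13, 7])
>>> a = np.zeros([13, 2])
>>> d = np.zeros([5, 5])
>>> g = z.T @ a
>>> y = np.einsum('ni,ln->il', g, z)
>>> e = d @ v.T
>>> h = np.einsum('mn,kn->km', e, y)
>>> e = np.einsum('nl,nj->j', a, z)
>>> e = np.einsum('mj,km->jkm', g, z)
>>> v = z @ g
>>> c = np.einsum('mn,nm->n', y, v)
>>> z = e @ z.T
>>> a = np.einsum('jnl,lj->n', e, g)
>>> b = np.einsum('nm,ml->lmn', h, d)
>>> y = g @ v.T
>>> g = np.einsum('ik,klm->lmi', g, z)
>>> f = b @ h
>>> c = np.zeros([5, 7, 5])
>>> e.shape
(2, 13, 7)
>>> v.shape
(13, 2)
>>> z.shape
(2, 13, 13)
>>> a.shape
(13,)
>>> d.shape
(5, 5)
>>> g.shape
(13, 13, 7)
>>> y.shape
(7, 13)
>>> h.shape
(2, 5)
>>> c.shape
(5, 7, 5)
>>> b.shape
(5, 5, 2)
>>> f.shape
(5, 5, 5)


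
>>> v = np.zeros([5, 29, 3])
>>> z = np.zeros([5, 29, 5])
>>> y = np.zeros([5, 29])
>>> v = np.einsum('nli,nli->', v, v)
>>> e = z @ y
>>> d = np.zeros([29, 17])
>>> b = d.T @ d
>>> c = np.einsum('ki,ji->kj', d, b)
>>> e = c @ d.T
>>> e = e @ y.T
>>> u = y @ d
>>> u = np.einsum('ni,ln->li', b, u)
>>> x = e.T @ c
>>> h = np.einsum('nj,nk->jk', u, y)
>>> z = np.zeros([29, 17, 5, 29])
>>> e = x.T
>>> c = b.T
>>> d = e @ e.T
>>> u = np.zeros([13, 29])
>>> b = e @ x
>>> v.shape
()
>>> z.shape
(29, 17, 5, 29)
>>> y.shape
(5, 29)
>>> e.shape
(17, 5)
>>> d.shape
(17, 17)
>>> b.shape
(17, 17)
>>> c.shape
(17, 17)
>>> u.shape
(13, 29)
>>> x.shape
(5, 17)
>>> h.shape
(17, 29)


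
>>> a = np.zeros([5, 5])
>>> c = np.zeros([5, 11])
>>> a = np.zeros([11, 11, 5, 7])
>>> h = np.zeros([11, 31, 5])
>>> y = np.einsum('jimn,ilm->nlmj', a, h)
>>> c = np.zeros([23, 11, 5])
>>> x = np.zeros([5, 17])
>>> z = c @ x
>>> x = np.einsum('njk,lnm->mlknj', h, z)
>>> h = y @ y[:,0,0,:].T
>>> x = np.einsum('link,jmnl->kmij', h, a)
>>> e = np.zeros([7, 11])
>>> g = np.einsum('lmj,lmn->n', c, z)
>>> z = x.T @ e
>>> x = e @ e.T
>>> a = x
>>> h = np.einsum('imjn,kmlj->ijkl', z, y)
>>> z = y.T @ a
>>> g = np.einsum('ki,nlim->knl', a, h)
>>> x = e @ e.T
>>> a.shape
(7, 7)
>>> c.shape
(23, 11, 5)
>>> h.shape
(11, 11, 7, 5)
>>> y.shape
(7, 31, 5, 11)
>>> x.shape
(7, 7)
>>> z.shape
(11, 5, 31, 7)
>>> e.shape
(7, 11)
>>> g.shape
(7, 11, 11)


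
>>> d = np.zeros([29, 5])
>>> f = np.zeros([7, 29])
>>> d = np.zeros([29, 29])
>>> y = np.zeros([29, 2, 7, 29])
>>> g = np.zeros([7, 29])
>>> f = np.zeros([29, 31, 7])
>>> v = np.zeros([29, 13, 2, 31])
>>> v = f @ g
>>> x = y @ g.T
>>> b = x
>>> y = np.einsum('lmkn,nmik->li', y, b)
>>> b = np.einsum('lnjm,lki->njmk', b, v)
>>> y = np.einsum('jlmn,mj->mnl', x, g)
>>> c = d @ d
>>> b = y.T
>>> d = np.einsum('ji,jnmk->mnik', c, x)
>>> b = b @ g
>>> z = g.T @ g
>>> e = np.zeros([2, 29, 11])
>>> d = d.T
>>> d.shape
(7, 29, 2, 7)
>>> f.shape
(29, 31, 7)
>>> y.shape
(7, 7, 2)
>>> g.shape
(7, 29)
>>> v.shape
(29, 31, 29)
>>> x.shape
(29, 2, 7, 7)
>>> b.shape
(2, 7, 29)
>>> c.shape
(29, 29)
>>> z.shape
(29, 29)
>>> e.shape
(2, 29, 11)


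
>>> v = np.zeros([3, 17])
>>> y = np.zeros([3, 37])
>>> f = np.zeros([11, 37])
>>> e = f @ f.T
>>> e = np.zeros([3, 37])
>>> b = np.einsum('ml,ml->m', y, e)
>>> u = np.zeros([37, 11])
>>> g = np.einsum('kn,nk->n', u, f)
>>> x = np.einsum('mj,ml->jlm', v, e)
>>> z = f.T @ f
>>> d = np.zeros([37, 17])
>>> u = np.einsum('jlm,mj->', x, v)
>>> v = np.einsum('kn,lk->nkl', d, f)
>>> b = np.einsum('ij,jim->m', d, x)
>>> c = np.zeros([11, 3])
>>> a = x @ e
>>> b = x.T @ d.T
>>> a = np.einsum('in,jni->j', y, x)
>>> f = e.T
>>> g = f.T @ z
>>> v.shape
(17, 37, 11)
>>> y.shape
(3, 37)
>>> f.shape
(37, 3)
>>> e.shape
(3, 37)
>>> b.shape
(3, 37, 37)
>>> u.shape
()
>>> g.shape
(3, 37)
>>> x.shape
(17, 37, 3)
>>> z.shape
(37, 37)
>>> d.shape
(37, 17)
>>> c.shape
(11, 3)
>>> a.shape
(17,)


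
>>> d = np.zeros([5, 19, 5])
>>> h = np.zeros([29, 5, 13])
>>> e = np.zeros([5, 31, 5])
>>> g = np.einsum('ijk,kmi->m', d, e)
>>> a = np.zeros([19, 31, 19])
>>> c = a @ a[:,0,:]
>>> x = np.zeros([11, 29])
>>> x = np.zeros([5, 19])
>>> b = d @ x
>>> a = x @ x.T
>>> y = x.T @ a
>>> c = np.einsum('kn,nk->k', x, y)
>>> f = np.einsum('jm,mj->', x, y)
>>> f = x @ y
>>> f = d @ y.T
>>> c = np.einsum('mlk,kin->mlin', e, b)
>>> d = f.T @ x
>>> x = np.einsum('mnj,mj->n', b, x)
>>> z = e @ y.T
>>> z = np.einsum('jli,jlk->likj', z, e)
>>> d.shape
(19, 19, 19)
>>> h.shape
(29, 5, 13)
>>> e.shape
(5, 31, 5)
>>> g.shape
(31,)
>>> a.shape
(5, 5)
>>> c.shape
(5, 31, 19, 19)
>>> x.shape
(19,)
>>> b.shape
(5, 19, 19)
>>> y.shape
(19, 5)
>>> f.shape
(5, 19, 19)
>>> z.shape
(31, 19, 5, 5)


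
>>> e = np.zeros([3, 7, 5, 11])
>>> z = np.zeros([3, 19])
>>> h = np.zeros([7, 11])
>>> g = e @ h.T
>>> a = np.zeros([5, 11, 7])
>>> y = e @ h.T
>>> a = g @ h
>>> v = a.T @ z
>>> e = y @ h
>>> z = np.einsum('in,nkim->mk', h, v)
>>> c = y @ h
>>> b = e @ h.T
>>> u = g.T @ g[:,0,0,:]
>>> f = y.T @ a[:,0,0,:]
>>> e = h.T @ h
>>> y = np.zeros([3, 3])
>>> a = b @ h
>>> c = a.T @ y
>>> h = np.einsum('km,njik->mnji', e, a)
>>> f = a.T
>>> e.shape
(11, 11)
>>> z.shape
(19, 5)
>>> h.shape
(11, 3, 7, 5)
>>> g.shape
(3, 7, 5, 7)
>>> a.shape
(3, 7, 5, 11)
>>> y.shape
(3, 3)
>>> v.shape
(11, 5, 7, 19)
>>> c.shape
(11, 5, 7, 3)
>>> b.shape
(3, 7, 5, 7)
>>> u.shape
(7, 5, 7, 7)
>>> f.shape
(11, 5, 7, 3)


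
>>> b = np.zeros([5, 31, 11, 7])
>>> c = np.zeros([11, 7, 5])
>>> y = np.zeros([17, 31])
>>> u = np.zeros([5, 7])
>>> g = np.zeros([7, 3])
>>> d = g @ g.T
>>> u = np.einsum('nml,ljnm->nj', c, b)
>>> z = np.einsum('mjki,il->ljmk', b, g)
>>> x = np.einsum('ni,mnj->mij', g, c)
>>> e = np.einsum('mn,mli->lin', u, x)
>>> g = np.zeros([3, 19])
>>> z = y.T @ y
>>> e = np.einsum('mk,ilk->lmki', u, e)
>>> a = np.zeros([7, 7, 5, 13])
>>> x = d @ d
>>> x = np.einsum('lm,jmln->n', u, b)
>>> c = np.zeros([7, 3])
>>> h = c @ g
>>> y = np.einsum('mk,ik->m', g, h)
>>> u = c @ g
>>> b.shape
(5, 31, 11, 7)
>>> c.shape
(7, 3)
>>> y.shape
(3,)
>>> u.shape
(7, 19)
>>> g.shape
(3, 19)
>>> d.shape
(7, 7)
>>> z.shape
(31, 31)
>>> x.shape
(7,)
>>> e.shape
(5, 11, 31, 3)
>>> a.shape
(7, 7, 5, 13)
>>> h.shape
(7, 19)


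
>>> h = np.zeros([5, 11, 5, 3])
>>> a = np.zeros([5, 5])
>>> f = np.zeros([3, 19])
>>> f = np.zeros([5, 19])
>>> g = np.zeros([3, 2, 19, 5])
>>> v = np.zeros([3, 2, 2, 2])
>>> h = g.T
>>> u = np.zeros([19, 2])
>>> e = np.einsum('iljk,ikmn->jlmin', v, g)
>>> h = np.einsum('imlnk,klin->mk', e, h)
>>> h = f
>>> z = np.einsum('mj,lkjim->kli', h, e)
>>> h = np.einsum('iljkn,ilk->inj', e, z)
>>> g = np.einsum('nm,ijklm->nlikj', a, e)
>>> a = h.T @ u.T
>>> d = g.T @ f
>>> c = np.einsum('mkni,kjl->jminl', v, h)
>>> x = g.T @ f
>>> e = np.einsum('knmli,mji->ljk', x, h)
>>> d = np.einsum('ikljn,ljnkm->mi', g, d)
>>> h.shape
(2, 5, 19)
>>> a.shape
(19, 5, 19)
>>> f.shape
(5, 19)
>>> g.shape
(5, 3, 2, 19, 2)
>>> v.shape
(3, 2, 2, 2)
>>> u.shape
(19, 2)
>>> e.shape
(3, 5, 2)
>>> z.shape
(2, 2, 3)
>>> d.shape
(19, 5)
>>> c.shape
(5, 3, 2, 2, 19)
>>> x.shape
(2, 19, 2, 3, 19)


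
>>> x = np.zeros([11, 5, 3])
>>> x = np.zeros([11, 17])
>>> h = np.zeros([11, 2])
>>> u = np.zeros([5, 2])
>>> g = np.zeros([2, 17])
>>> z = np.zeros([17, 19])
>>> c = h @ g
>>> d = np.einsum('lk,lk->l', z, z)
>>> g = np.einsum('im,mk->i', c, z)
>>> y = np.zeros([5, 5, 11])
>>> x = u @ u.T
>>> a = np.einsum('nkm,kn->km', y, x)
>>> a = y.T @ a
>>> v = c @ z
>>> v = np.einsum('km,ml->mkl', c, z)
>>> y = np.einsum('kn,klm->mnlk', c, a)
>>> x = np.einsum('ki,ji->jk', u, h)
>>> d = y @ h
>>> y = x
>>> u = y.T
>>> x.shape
(11, 5)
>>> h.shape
(11, 2)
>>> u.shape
(5, 11)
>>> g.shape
(11,)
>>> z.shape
(17, 19)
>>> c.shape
(11, 17)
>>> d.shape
(11, 17, 5, 2)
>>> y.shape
(11, 5)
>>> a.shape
(11, 5, 11)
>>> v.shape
(17, 11, 19)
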